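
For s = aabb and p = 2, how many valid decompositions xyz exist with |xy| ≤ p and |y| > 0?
3

For s = 'aabb' with pumping length p = 2:

Constraints: |xy| ≤ 2, |y| > 0

Valid decompositions (|xy| ≤ p, |y| ≥ 1):
  • x='', y='a', z='abb'
  • x='a', y='a', z='bb'
  • x='', y='aa', z='bb'

Total count: 3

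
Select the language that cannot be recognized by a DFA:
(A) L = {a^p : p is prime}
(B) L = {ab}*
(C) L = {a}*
(A) {a^p : p is prime}

(A) L = {a^p : p is prime} is NOT regular.

The pumping lemma can be used to prove this:
After pumping, the length becomes composite

The other languages are regular because they can be recognized by finite automata.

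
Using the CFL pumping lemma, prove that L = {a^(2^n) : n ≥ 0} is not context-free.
Assume for contradiction that L is context-free, and let p ≥ 1 be the pumping length given by the pumping lemma for CFLs.
Choose s = a^(2^p). Then s ∈ L and |s| = 2^p ≥ p.
By the CFL pumping lemma, s = uvxyz for some u, v, x, y, z with |vxy| ≤ p, |vy| ≥ 1, and uv^i xy^i z ∈ L for every i ≥ 0.
All symbols are a's, so only lengths matter: let k = |vy|, with 1 ≤ k ≤ |vxy| ≤ p < 2^p.

Take i = 2: |uv²xy²z| = 2^p + k, and 2^p < 2^p + k < 2^p + 2^p = 2^(p+1).
So the length lies strictly between consecutive powers of two and is not a power of 2; uv²xy²z ∉ L.

This contradicts the CFL pumping lemma, which requires uv^i xy^i z ∈ L for all i ≥ 0.
Hence L = {a^(2^n) : n ≥ 0} is not context-free. ∎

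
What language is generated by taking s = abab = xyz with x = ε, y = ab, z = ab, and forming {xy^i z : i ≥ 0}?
{xy^i z : i ≥ 0} = {(ab)^(i+1) : i ≥ 0} = {ab, abab, ababab, ...}

With x = ε, y = ab, z = ab: Pumping 'ab' gives strings of alternating a's and b's.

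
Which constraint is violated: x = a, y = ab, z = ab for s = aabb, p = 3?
Violated: xyz = s

The decomposition x = a, y = ab, z = ab for s = aabb with p = 3
violates the constraint: xyz = s

xyz = 'a' + 'ab' + 'ab' = 'aabab' ≠ 'aabb' = s. The decomposition doesn't reconstruct s.

Pumping lemma constraints:
1. xyz = s (decomposition is valid)
2. |xy| ≤ p
3. |y| > 0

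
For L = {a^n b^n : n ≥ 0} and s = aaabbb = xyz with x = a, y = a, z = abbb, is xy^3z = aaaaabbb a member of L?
No

xy³z = a · aaa · abbb = aaaaabbb.
aaaaabbb has 5 a's and 3 b's; 5 ≠ 3, so it is not in L.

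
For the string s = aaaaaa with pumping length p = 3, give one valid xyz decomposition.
x = 'aa', y = 'a', z = 'aaa'

For s = aaaaaa and p = 3, one valid decomposition is:
- x = 'aa' (length 2)
- y = 'a' (length 1)
- z = 'aaa' (length 3)

Verification:
- xyz = 'aa' + 'a' + 'aaa' = aaaaaa ✓
- |xy| = 3 ≤ 3 ✓
- |y| = 1 > 0 ✓

All pumping lemma constraints are satisfied.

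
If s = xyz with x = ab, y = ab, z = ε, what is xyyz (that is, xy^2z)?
ababab

Given x = 'ab', y = 'ab', z = '' and i = 2:

xy^2z = x + y·y·...·y (2 times) + z
       = 'ab' + 'ab'^2 + ''
       = 'ab' + 'abab' + ''
       = 'ababab'

The pumped string is 'ababab' with length 6.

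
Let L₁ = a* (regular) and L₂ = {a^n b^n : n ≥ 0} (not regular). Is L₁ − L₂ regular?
Yes — L₁ − L₂ is regular.

The only string of a* that lies in {a^n b^n} is ε, so L₁ − L₂ = a* − {ε} = a⁺ = aa*, which is regular.

Note that the bare facts "L₁ regular, L₂ non-regular" do not settle the question by themselves: the closure of regular languages under ∪, ∩, complement and difference applies only when BOTH operands are regular. With a non-regular operand the result can come out regular or non-regular depending on the specific languages, so one has to work out L₁ − L₂ for this particular pair, as above.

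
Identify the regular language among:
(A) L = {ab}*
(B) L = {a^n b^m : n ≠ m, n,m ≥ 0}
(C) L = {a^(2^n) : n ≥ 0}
(A) {ab}*

(A) L = {ab}* is regular.

This can be recognized by a finite automaton (DFA/NFA).
Regular expressions like {ab}* define regular languages.

The other choices are not regular:
- {a^n b^m : n ≠ m, n,m ≥ 0}: After pumping a's, we can make n = m
- {a^(2^n) : n ≥ 0}: After pumping, length is no longer a power of 2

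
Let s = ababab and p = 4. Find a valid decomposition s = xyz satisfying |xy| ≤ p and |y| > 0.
x = 'a', y = 'b', z = 'abab'

For s = ababab and p = 4, one valid decomposition is:
- x = 'a' (length 1)
- y = 'b' (length 1)
- z = 'abab' (length 4)

Verification:
- xyz = 'a' + 'b' + 'abab' = ababab ✓
- |xy| = 2 ≤ 4 ✓
- |y| = 1 > 0 ✓

All pumping lemma constraints are satisfied.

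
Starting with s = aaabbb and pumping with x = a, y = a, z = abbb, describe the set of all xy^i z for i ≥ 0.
{xy^i z : i ≥ 0} = {a^(2+i) b^3 : i ≥ 0} = {aabbb, aaabbb, aaaabbb, ...}

With x = a, y = a, z = abbb: Starting with aaabbb and pumping the second 'a', we get strings with 2+i a's followed by 3 b's for i = 0, 1, 2, ...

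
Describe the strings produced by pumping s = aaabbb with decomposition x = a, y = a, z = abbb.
{xy^i z : i ≥ 0} = {a^(2+i) b^3 : i ≥ 0} = {aabbb, aaabbb, aaaabbb, ...}

With x = a, y = a, z = abbb: Starting with aaabbb and pumping the second 'a', we get strings with 2+i a's followed by 3 b's for i = 0, 1, 2, ...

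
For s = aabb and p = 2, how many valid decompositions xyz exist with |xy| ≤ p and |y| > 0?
3

For s = 'aabb' with pumping length p = 2:

Constraints: |xy| ≤ 2, |y| > 0

Valid decompositions (|xy| ≤ p, |y| ≥ 1):
  • x='', y='a', z='abb'
  • x='a', y='a', z='bb'
  • x='', y='aa', z='bb'

Total count: 3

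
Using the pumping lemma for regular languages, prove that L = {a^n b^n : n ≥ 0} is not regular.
Assume for contradiction that L is regular, and let p ≥ 1 be the pumping length given by the pumping lemma.
Choose s = a^p b^p. Then s ∈ L and |s| = 2p ≥ p.
By the pumping lemma, s = xyz for some x, y, z with |xy| ≤ p, |y| ≥ 1, and xy^i z ∈ L for every i ≥ 0.
Since |xy| ≤ p and the first p symbols of s are all a's, we must have y = a^k for some k with 1 ≤ k ≤ p.

Take i = 3: xy³z = a^(p + 2k) b^p.
This string has p + 2k a's but p b's, and p + 2k > p because k ≥ 1. So xy³z ∉ L.

This contradicts the pumping lemma, which requires xy^i z ∈ L for all i ≥ 0.
Hence L = {a^n b^n : n ≥ 0} is not regular. ∎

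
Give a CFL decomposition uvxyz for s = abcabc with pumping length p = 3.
u='ab', v='c', x='a', y='b', z='c'

For s = abcabc with pumping length p = 3:

One valid decomposition:
- u = 'ab'
- v = 'c'
- x = 'a'
- y = 'b'
- z = 'c'

Verification:
- uvxyz = 'ab' + 'c' + 'a' + 'b' + 'c' = abcabc ✓
- |vxy| = |'cab'| = 3 ≤ 3 ✓
- |vy| = |'cb'| = 2 > 0 ✓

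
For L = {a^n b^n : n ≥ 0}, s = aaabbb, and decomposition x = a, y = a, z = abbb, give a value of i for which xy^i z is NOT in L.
i = 0

xy⁰z = a · ε · abbb = aabbb; aabbb has 2 a's and 3 b's; 2 ≠ 3, so it is not in L.
(Other choices also work, e.g. i = 2, 3; only i = 1 is guaranteed to stay in L since xy¹z = s.)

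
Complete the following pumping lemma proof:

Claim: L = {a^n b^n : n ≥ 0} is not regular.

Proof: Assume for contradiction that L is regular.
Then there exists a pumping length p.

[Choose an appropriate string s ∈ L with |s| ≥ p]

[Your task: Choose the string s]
s = a^p b^p

This string is in L (has equal a's and b's) and has length 2p ≥ p.
Any decomposition xyz with |xy| ≤ p means y consists only of a's,
so pumping will unbalance the counts.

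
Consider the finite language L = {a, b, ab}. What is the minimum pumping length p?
p = 3

For a finite language L, the pumping lemma holds vacuously if p > max|s| for s ∈ L.

The longest string in L = {a, b, ab} has length 2.
If p = 3, then no string s ∈ L has |s| ≥ p, so the condition is vacuously true.

The minimum pumping length is p = 3.

Why no smaller p works: for any p ≤ 2, the longest string s ∈ L has |s| = 2 ≥ p, so it would
have to be pumpable; but pumping up (i = 2, 3, ...) produces ever longer strings, which cannot all lie in the
finite language L. So the pumping property fails for every p ≤ 2.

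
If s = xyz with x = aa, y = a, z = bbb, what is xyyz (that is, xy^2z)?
aaaabbb

Given x = 'aa', y = 'a', z = 'bbb' and i = 2:

xy^2z = x + y·y·...·y (2 times) + z
       = 'aa' + 'a'^2 + 'bbb'
       = 'aa' + 'aa' + 'bbb'
       = 'aaaabbb'

The pumped string is 'aaaabbb' with length 7.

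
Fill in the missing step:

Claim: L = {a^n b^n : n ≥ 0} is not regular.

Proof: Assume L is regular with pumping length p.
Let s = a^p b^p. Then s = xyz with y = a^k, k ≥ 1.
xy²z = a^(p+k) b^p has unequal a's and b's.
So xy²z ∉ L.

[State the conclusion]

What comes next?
This contradicts the pumping lemma for regular languages,
which guarantees xy^i z ∈ L for all i ≥ 0.

Since our assumption that L is regular leads to a contradiction,
we conclude that L = {a^n b^n : n ≥ 0} is NOT regular. ∎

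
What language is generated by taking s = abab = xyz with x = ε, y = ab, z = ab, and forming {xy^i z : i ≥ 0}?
{xy^i z : i ≥ 0} = {(ab)^(i+1) : i ≥ 0} = {ab, abab, ababab, ...}

With x = ε, y = ab, z = ab: Pumping 'ab' gives strings of alternating a's and b's.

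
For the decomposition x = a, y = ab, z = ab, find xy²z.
aababab

Given x = 'a', y = 'ab', z = 'ab' and i = 2:

xy^2z = x + y·y·...·y (2 times) + z
       = 'a' + 'ab'^2 + 'ab'
       = 'a' + 'abab' + 'ab'
       = 'aababab'

The pumped string is 'aababab' with length 7.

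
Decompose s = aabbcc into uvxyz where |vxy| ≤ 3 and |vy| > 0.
u='aa', v='b', x='b', y='c', z='c'

For s = aabbcc with pumping length p = 3:

One valid decomposition:
- u = 'aa'
- v = 'b'
- x = 'b'
- y = 'c'
- z = 'c'

Verification:
- uvxyz = 'aa' + 'b' + 'b' + 'c' + 'c' = aabbcc ✓
- |vxy| = |'bbc'| = 3 ≤ 3 ✓
- |vy| = |'bc'| = 2 > 0 ✓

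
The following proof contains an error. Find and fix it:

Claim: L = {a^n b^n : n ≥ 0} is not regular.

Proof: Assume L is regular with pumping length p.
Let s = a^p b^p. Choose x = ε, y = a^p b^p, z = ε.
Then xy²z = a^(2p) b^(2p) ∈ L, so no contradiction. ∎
Error: The decomposition violates |xy| ≤ p. With y = a^p b^p, |xy| = |y| = 2p > p. (The proof also miscomputes xy²z, which would be a^p b^p a^p b^p rather than a^(2p) b^(2p), and it wrongly treats one harmless decomposition as settling the matter — the prover does not get to choose the decomposition.)

Correction: The pumping lemma requires |xy| ≤ p, and the argument must handle every decomposition satisfying |xy| ≤ p, |y| ≥ 1. Since s starts with p a's, any such y consists only of a's, say y = a^k with k ≥ 1. Then xy²z = a^(p+k) b^p has unequal numbers of a's and b's, so xy²z ∉ L — the required contradiction.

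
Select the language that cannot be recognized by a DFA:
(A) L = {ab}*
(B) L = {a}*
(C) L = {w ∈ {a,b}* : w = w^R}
(C) {w ∈ {a,b}* : w = w^R}

(C) L = {w ∈ {a,b}* : w = w^R} is NOT regular.

The pumping lemma can be used to prove this:
After pumping, the string is no longer symmetric

The other languages are regular because they can be recognized by finite automata.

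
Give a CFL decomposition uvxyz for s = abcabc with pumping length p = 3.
u='ab', v='c', x='a', y='b', z='c'

For s = abcabc with pumping length p = 3:

One valid decomposition:
- u = 'ab'
- v = 'c'
- x = 'a'
- y = 'b'
- z = 'c'

Verification:
- uvxyz = 'ab' + 'c' + 'a' + 'b' + 'c' = abcabc ✓
- |vxy| = |'cab'| = 3 ≤ 3 ✓
- |vy| = |'cb'| = 2 > 0 ✓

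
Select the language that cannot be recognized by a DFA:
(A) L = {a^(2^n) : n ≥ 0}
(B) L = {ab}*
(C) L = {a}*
(A) {a^(2^n) : n ≥ 0}

(A) L = {a^(2^n) : n ≥ 0} is NOT regular.

The pumping lemma can be used to prove this:
After pumping, length is no longer a power of 2

The other languages are regular because they can be recognized by finite automata.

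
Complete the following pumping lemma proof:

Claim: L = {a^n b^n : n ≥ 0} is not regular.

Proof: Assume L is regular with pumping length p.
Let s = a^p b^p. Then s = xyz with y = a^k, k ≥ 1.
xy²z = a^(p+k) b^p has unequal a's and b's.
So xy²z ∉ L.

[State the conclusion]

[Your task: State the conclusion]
This contradicts the pumping lemma for regular languages,
which guarantees xy^i z ∈ L for all i ≥ 0.

Since our assumption that L is regular leads to a contradiction,
we conclude that L = {a^n b^n : n ≥ 0} is NOT regular. ∎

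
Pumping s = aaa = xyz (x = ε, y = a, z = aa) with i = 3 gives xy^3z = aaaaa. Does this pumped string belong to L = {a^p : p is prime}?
Yes

xy³z = ε · aaa · aa = aaaaa.
aaaaa has length 5, which is prime, so it is in L.
(A single pumped string landing in L is not a contradiction by itself; a non-regularity proof needs some i for which xy^i z ∉ L, for every admissible decomposition.)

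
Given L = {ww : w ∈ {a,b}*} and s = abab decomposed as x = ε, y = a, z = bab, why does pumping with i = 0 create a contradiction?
xy⁰z = bab ∉ L

Pumping with i = 0 replaces y = a by y⁰ = ε:
- Original: s = xyz = abab; abab splits into halves ab · ab, which are equal, so it is in L (w = ab)
- Pumped: xy⁰z = ε · ε · bab = bab
- bab has odd length 3, so it cannot be written as ww and is not in L

The pumping lemma would require xy⁰z ∈ L, so this decomposition yields a contradiction.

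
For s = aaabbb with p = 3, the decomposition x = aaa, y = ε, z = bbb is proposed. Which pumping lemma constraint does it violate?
Violated: |y| > 0

The decomposition x = aaa, y = ε, z = bbb for s = aaabbb with p = 3
violates the constraint: |y| > 0

|y| = 0, but the pumping lemma requires |y| > 0 (y must be non-empty).

Pumping lemma constraints:
1. xyz = s (decomposition is valid)
2. |xy| ≤ p
3. |y| > 0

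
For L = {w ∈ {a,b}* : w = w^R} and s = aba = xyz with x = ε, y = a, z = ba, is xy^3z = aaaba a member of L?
No

xy³z = ε · aaa · ba = aaaba.
aaaba reversed is abaaa ≠ aaaba, so it is not a palindrome and is not in L.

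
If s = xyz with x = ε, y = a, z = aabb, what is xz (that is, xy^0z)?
aabb

Given x = '', y = 'a', z = 'aabb' and i = 0:

xy^0z = x + y·y·...·y (0 times) + z
       = '' + 'a'^0 + 'aabb'
       = '' + '' + 'aabb'
       = 'aabb'

The pumped string is 'aabb' with length 4.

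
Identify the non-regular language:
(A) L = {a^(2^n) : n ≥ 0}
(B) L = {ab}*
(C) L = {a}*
(A) {a^(2^n) : n ≥ 0}

(A) L = {a^(2^n) : n ≥ 0} is NOT regular.

The pumping lemma can be used to prove this:
After pumping, length is no longer a power of 2

The other languages are regular because they can be recognized by finite automata.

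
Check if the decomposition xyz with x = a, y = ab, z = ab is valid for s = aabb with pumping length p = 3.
Violated: xyz = s

The decomposition x = a, y = ab, z = ab for s = aabb with p = 3
violates the constraint: xyz = s

xyz = 'a' + 'ab' + 'ab' = 'aabab' ≠ 'aabb' = s. The decomposition doesn't reconstruct s.

Pumping lemma constraints:
1. xyz = s (decomposition is valid)
2. |xy| ≤ p
3. |y| > 0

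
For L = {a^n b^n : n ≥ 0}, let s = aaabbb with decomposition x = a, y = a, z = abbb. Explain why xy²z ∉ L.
xy²z = aaaabbb ∉ L

Pumping with i = 2 replaces y = a by y² = aa:
- Original: s = xyz = aaabbb; aaabbb = a^3 b^3 has equal counts (3 = 3), so it is in L
- Pumped: xy²z = a · aa · abbb = aaaabbb
- aaaabbb has 4 a's and 3 b's; 4 ≠ 3, so it is not in L

The pumping lemma would require xy²z ∈ L, so this decomposition yields a contradiction.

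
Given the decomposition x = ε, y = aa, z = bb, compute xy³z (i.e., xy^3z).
aaaaaabb

Given x = '', y = 'aa', z = 'bb' and i = 3:

xy^3z = x + y·y·...·y (3 times) + z
       = '' + 'aa'^3 + 'bb'
       = '' + 'aaaaaa' + 'bb'
       = 'aaaaaabb'

The pumped string is 'aaaaaabb' with length 8.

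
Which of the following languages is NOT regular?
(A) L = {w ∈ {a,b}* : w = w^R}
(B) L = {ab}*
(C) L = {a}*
(A) {w ∈ {a,b}* : w = w^R}

(A) L = {w ∈ {a,b}* : w = w^R} is NOT regular.

The pumping lemma can be used to prove this:
After pumping, the string is no longer symmetric

The other languages are regular because they can be recognized by finite automata.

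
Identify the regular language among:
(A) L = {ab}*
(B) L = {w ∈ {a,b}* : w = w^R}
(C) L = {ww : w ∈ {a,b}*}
(A) {ab}*

(A) L = {ab}* is regular.

This can be recognized by a finite automaton (DFA/NFA).
Regular expressions like {ab}* define regular languages.

The other choices are not regular:
- {w ∈ {a,b}* : w = w^R}: After pumping, the string is no longer symmetric
- {ww : w ∈ {a,b}*}: After pumping, the two halves no longer match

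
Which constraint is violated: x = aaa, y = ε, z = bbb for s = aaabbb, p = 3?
Violated: |y| > 0

The decomposition x = aaa, y = ε, z = bbb for s = aaabbb with p = 3
violates the constraint: |y| > 0

|y| = 0, but the pumping lemma requires |y| > 0 (y must be non-empty).

Pumping lemma constraints:
1. xyz = s (decomposition is valid)
2. |xy| ≤ p
3. |y| > 0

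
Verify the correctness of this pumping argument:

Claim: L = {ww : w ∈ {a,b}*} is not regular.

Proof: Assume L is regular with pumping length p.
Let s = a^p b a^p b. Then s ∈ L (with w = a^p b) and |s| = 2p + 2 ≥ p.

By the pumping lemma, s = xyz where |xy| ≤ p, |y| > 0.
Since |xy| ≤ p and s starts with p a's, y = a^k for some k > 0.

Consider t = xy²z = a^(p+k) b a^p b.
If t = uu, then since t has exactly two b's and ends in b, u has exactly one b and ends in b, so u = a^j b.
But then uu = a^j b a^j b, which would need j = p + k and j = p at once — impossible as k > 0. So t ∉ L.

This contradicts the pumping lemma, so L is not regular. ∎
The proof is correct.

This proof is valid because:
1. s = a^p b a^p b is in L and is chosen in terms of p, so |s| ≥ p holds for every p
2. The decomposition analysis is correct: |xy| ≤ p forces y to lie inside the leading a's
3. The contradiction is valid: the argument shows a^(p+k) b a^p b cannot be split into two equal halves
4. The conclusion follows logically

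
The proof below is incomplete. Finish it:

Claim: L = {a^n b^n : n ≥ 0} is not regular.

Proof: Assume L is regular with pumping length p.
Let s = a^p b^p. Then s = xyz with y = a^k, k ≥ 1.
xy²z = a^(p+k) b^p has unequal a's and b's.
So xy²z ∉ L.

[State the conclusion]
This contradicts the pumping lemma for regular languages,
which guarantees xy^i z ∈ L for all i ≥ 0.

Since our assumption that L is regular leads to a contradiction,
we conclude that L = {a^n b^n : n ≥ 0} is NOT regular. ∎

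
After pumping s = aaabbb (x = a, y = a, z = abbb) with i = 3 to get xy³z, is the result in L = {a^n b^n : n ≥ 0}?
No

xy³z = a · aaa · abbb = aaaaabbb.
aaaaabbb has 5 a's and 3 b's; 5 ≠ 3, so it is not in L.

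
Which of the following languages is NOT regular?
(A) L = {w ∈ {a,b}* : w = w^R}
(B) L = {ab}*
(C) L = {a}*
(A) {w ∈ {a,b}* : w = w^R}

(A) L = {w ∈ {a,b}* : w = w^R} is NOT regular.

The pumping lemma can be used to prove this:
After pumping, the string is no longer symmetric

The other languages are regular because they can be recognized by finite automata.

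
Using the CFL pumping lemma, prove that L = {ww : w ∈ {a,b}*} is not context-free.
Assume for contradiction that L is context-free, and let p ≥ 1 be the pumping length given by the pumping lemma for CFLs.
Choose s = a^p b^p a^p b^p. Then s ∈ L (take w = a^p b^p) and |s| = 4p ≥ p.
By the CFL pumping lemma, s = uvxyz for some u, v, x, y, z with |vxy| ≤ p, |vy| ≥ 1, and uv^i xy^i z ∈ L for every i ≥ 0.

Write s as four blocks A₁ B₁ A₂ B₂ with A₁ = A₂ = a^p and B₁ = B₂ = b^p. Since |vxy| ≤ p, the window vxy lies inside at most two adjacent blocks. Take i = 0 and let t = uxz, so |t| = 4p − |vy| with 1 ≤ |vy| ≤ p. If |t| is odd, t ∉ L immediately, so assume |vy| is even (hence |vy| ≥ 2) and |t|/2 = 2p − |vy|/2, which satisfies p ≤ |t|/2 ≤ 2p − 1.

Case 1 (vxy inside A₁B₁): t = a^(p−j) b^(p−l) a^p b^p with j + l = |vy|. The second half of t has length < 2p, so it is a suffix of the trailing a^p b^p and ends in b; the first half is a^(p−j) b^(p−l) a^((j+l)/2), which ends in a because (j+l)/2 ≥ 1. The halves differ, so t ∉ L.

Case 2 (vxy inside B₁A₂, straddling the middle): t = a^p b^(p−j) a^(p−l) b^p with j + l = |vy|. If t = ww, then w is a prefix of t of length ≥ p, so w begins with a^p; and w is a suffix of t of length ≥ p, so w ends with b^p. That forces |w| ≥ 2p, contradicting |w| = |t|/2 ≤ 2p − 1. So t ∉ L.

Case 3 (vxy inside A₂B₂): t = a^p b^p a^(p−j) b^(p−l) with j + l = |vy|. The first half of t is a prefix of a^p b^p, so it begins with a; the second half is b^((j+l)/2) a^(p−j) b^(p−l), which begins with b. The halves differ, so t ∉ L.

In every case uv⁰xy⁰z = uxz ∉ L.

This contradicts the CFL pumping lemma, which requires uv^i xy^i z ∈ L for all i ≥ 0.
Hence L = {ww : w ∈ {a,b}*} is not context-free. ∎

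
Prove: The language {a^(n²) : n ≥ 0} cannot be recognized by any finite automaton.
Assume for contradiction that L is regular, and let p ≥ 1 be the pumping length given by the pumping lemma.
Choose s = a^(p²). Then s ∈ L and |s| = p² ≥ p.
By the pumping lemma, s = xyz for some x, y, z with |xy| ≤ p, |y| ≥ 1, and xy^i z ∈ L for every i ≥ 0.
Here y = a^k for some k with 1 ≤ k ≤ |xy| ≤ p.

Take i = 2: |xy²z| = p² + k.
Now p² < p² + k ≤ p² + p < p² + 2p + 1 = (p + 1)².
So |xy²z| lies strictly between the consecutive squares p² and (p + 1)², hence is not a perfect square, and xy²z ∉ L.

This contradicts the pumping lemma, which requires xy^i z ∈ L for all i ≥ 0.
Hence L = {a^(n²) : n ≥ 0} is not regular. ∎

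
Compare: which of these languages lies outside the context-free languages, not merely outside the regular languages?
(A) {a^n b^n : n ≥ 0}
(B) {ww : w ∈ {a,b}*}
(B) {ww : w ∈ {a,b}*}

(B) {ww : w ∈ {a,b}*} requires the CFL pumping lemma.

- {a^n b^n : n ≥ 0} is context-free (but not regular)
  • Can be shown non-regular with the regular pumping lemma
  • After pumping, the number of a's and b's become unequal

- {ww : w ∈ {a,b}*} is NOT context-free
  • Requires the CFL pumping lemma to prove
  • Even a PDA cannot compare two arbitrary halves symbol by symbol; CFL pumping on a^p b^p a^p b^p fails

The CFL pumping lemma is "stronger" in that it can prove non-membership
in the larger class of context-free languages.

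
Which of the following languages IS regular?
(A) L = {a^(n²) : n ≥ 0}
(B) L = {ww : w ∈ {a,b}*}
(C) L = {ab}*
(C) {ab}*

(C) L = {ab}* is regular.

This can be recognized by a finite automaton (DFA/NFA).
Regular expressions like {ab}* define regular languages.

The other choices are not regular:
- {ww : w ∈ {a,b}*}: After pumping, the two halves no longer match
- {a^(n²) : n ≥ 0}: After pumping, length is no longer a perfect square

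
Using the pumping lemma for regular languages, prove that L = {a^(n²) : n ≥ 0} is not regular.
Assume for contradiction that L is regular, and let p ≥ 1 be the pumping length given by the pumping lemma.
Choose s = a^(p²). Then s ∈ L and |s| = p² ≥ p.
By the pumping lemma, s = xyz for some x, y, z with |xy| ≤ p, |y| ≥ 1, and xy^i z ∈ L for every i ≥ 0.
Here y = a^k for some k with 1 ≤ k ≤ |xy| ≤ p.

Take i = 2: |xy²z| = p² + k.
Now p² < p² + k ≤ p² + p < p² + 2p + 1 = (p + 1)².
So |xy²z| lies strictly between the consecutive squares p² and (p + 1)², hence is not a perfect square, and xy²z ∉ L.

This contradicts the pumping lemma, which requires xy^i z ∈ L for all i ≥ 0.
Hence L = {a^(n²) : n ≥ 0} is not regular. ∎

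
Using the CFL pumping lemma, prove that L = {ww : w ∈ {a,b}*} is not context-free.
Assume for contradiction that L is context-free, and let p ≥ 1 be the pumping length given by the pumping lemma for CFLs.
Choose s = a^p b^p a^p b^p. Then s ∈ L (take w = a^p b^p) and |s| = 4p ≥ p.
By the CFL pumping lemma, s = uvxyz for some u, v, x, y, z with |vxy| ≤ p, |vy| ≥ 1, and uv^i xy^i z ∈ L for every i ≥ 0.

Write s as four blocks A₁ B₁ A₂ B₂ with A₁ = A₂ = a^p and B₁ = B₂ = b^p. Since |vxy| ≤ p, the window vxy lies inside at most two adjacent blocks. Take i = 0 and let t = uxz, so |t| = 4p − |vy| with 1 ≤ |vy| ≤ p. If |t| is odd, t ∉ L immediately, so assume |vy| is even (hence |vy| ≥ 2) and |t|/2 = 2p − |vy|/2, which satisfies p ≤ |t|/2 ≤ 2p − 1.

Case 1 (vxy inside A₁B₁): t = a^(p−j) b^(p−l) a^p b^p with j + l = |vy|. The second half of t has length < 2p, so it is a suffix of the trailing a^p b^p and ends in b; the first half is a^(p−j) b^(p−l) a^((j+l)/2), which ends in a because (j+l)/2 ≥ 1. The halves differ, so t ∉ L.

Case 2 (vxy inside B₁A₂, straddling the middle): t = a^p b^(p−j) a^(p−l) b^p with j + l = |vy|. If t = ww, then w is a prefix of t of length ≥ p, so w begins with a^p; and w is a suffix of t of length ≥ p, so w ends with b^p. That forces |w| ≥ 2p, contradicting |w| = |t|/2 ≤ 2p − 1. So t ∉ L.

Case 3 (vxy inside A₂B₂): t = a^p b^p a^(p−j) b^(p−l) with j + l = |vy|. The first half of t is a prefix of a^p b^p, so it begins with a; the second half is b^((j+l)/2) a^(p−j) b^(p−l), which begins with b. The halves differ, so t ∉ L.

In every case uv⁰xy⁰z = uxz ∉ L.

This contradicts the CFL pumping lemma, which requires uv^i xy^i z ∈ L for all i ≥ 0.
Hence L = {ww : w ∈ {a,b}*} is not context-free. ∎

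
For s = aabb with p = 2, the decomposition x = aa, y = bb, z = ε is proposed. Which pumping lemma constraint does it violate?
Violated: |xy| ≤ p

The decomposition x = aa, y = bb, z = ε for s = aabb with p = 2
violates the constraint: |xy| ≤ p

|xy| = |aabb| = 4 > 2 = p. The decomposition puts too many characters in xy.

Pumping lemma constraints:
1. xyz = s (decomposition is valid)
2. |xy| ≤ p
3. |y| > 0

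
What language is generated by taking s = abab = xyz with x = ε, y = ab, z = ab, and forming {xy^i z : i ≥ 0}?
{xy^i z : i ≥ 0} = {(ab)^(i+1) : i ≥ 0} = {ab, abab, ababab, ...}

With x = ε, y = ab, z = ab: Pumping 'ab' gives strings of alternating a's and b's.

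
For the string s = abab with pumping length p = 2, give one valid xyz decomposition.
x = '', y = 'a', z = 'bab'

For s = abab and p = 2, one valid decomposition is:
- x = '' (length 0)
- y = 'a' (length 1)
- z = 'bab' (length 3)

Verification:
- xyz = '' + 'a' + 'bab' = abab ✓
- |xy| = 1 ≤ 2 ✓
- |y| = 1 > 0 ✓

All pumping lemma constraints are satisfied.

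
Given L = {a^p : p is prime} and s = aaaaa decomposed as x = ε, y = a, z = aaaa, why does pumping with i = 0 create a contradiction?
xy⁰z = aaaa ∉ L

Pumping with i = 0 replaces y = a by y⁰ = ε:
- Original: s = xyz = aaaaa; aaaaa has length 5, which is prime, so it is in L
- Pumped: xy⁰z = ε · ε · aaaa = aaaa
- aaaa has length 4 = 2 × 2, which is not prime, so it is not in L

The pumping lemma would require xy⁰z ∈ L, so this decomposition yields a contradiction.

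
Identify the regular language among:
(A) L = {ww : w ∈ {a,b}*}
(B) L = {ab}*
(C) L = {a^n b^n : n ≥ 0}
(B) {ab}*

(B) L = {ab}* is regular.

This can be recognized by a finite automaton (DFA/NFA).
Regular expressions like {ab}* define regular languages.

The other choices are not regular:
- {ww : w ∈ {a,b}*}: After pumping, the two halves no longer match
- {a^n b^n : n ≥ 0}: After pumping, the number of a's and b's become unequal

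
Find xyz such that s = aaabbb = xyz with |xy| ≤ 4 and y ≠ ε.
x = '', y = 'a', z = 'aabbb'

For s = aaabbb and p = 4, one valid decomposition is:
- x = '' (length 0)
- y = 'a' (length 1)
- z = 'aabbb' (length 5)

Verification:
- xyz = '' + 'a' + 'aabbb' = aaabbb ✓
- |xy| = 1 ≤ 4 ✓
- |y| = 1 > 0 ✓

All pumping lemma constraints are satisfied.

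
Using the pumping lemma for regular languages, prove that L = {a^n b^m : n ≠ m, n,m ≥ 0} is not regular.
Assume for contradiction that L is regular, and let p ≥ 1 be the pumping length given by the pumping lemma.
Choose s = a^p b^(p + p!). Then s ∈ L because p ≠ p + p! (as p! ≥ 1), and |s| ≥ p.
By the pumping lemma, s = xyz for some x, y, z with |xy| ≤ p, |y| ≥ 1, and xy^i z ∈ L for every i ≥ 0.
Since |xy| ≤ p and the first p symbols of s are all a's, y = a^k for some k with 1 ≤ k ≤ p.
For every i ≥ 0, xy^i z = a^(p + (i − 1)k) b^(p + p!).

Because 1 ≤ k ≤ p, k divides p!. Let t = p!/k (a positive integer) and take i = t + 1.
Then the number of a's is p + tk = p + p!, which equals the number of b's.
So xy^(t+1) z = a^(p + p!) b^(p + p!) has equally many a's and b's and is NOT in L.

This contradicts the pumping lemma, which requires xy^i z ∈ L for all i ≥ 0.
Hence L = {a^n b^m : n ≠ m, n,m ≥ 0} is not regular. ∎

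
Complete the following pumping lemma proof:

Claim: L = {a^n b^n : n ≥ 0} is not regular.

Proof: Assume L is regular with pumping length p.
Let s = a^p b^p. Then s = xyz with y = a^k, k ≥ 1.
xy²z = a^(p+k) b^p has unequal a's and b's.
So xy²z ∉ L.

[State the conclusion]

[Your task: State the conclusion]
This contradicts the pumping lemma for regular languages,
which guarantees xy^i z ∈ L for all i ≥ 0.

Since our assumption that L is regular leads to a contradiction,
we conclude that L = {a^n b^n : n ≥ 0} is NOT regular. ∎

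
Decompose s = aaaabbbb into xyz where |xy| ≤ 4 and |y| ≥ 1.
x = 'aa', y = 'aa', z = 'bbbb'

For s = aaaabbbb and p = 4, one valid decomposition is:
- x = 'aa' (length 2)
- y = 'aa' (length 2)
- z = 'bbbb' (length 4)

Verification:
- xyz = 'aa' + 'aa' + 'bbbb' = aaaabbbb ✓
- |xy| = 4 ≤ 4 ✓
- |y| = 2 > 0 ✓

All pumping lemma constraints are satisfied.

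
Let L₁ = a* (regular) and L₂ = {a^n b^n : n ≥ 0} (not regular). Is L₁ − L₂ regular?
Yes — L₁ − L₂ is regular.

The only string of a* that lies in {a^n b^n} is ε, so L₁ − L₂ = a* − {ε} = a⁺ = aa*, which is regular.

Note that the bare facts "L₁ regular, L₂ non-regular" do not settle the question by themselves: the closure of regular languages under ∪, ∩, complement and difference applies only when BOTH operands are regular. With a non-regular operand the result can come out regular or non-regular depending on the specific languages, so one has to work out L₁ − L₂ for this particular pair, as above.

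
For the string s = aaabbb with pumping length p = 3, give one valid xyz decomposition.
x = 'a', y = 'aa', z = 'bbb'

For s = aaabbb and p = 3, one valid decomposition is:
- x = 'a' (length 1)
- y = 'aa' (length 2)
- z = 'bbb' (length 3)

Verification:
- xyz = 'a' + 'aa' + 'bbb' = aaabbb ✓
- |xy| = 3 ≤ 3 ✓
- |y| = 2 > 0 ✓

All pumping lemma constraints are satisfied.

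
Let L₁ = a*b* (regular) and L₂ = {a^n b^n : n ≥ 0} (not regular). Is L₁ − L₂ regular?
No — L₁ − L₂ is not regular.

a*b* − {a^n b^n} = {a^n b^m : n ≠ m}. If this were regular, then its complement intersected with a*b*, namely {a^n b^n : n ≥ 0}, would be regular too (closure under complement and intersection) — contradiction. So L₁ − L₂ is not regular.

Note that the bare facts "L₁ regular, L₂ non-regular" do not settle the question by themselves: the closure of regular languages under ∪, ∩, complement and difference applies only when BOTH operands are regular. With a non-regular operand the result can come out regular or non-regular depending on the specific languages, so one has to work out L₁ − L₂ for this particular pair, as above.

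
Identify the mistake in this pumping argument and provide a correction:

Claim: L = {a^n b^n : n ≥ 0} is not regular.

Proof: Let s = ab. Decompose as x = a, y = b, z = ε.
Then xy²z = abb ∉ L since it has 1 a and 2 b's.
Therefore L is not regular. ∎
Error: The string s = ab might be shorter than the pumping length p.

Correction: Choose s = a^p b^p to ensure |s| ≥ p. Also, the decomposition is wrong: with |xy| ≤ p, y cannot include b's when s starts with p a's.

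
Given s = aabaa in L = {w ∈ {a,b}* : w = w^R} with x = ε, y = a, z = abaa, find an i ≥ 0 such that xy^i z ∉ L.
i = 2

xy²z = ε · aa · abaa = aaabaa; aaabaa reversed is aabaaa ≠ aaabaa, so it is not a palindrome and is not in L.
(Other choices also work, e.g. i = 0, 3; only i = 1 is guaranteed to stay in L since xy¹z = s.)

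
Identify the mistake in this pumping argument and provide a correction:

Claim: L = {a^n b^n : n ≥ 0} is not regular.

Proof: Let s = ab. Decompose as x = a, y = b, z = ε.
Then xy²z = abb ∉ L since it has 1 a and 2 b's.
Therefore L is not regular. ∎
Error: The string s = ab might be shorter than the pumping length p.

Correction: Choose s = a^p b^p to ensure |s| ≥ p. Also, the decomposition is wrong: with |xy| ≤ p, y cannot include b's when s starts with p a's.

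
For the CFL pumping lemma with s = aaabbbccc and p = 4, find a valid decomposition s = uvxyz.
u='aa', v='a', x='bb', y='b', z='ccc'

For s = aaabbbccc with pumping length p = 4:

One valid decomposition:
- u = 'aa'
- v = 'a'
- x = 'bb'
- y = 'b'
- z = 'ccc'

Verification:
- uvxyz = 'aa' + 'a' + 'bb' + 'b' + 'ccc' = aaabbbccc ✓
- |vxy| = |'abbb'| = 4 ≤ 4 ✓
- |vy| = |'ab'| = 2 > 0 ✓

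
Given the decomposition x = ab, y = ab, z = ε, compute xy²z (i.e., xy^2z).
ababab

Given x = 'ab', y = 'ab', z = '' and i = 2:

xy^2z = x + y·y·...·y (2 times) + z
       = 'ab' + 'ab'^2 + ''
       = 'ab' + 'abab' + ''
       = 'ababab'

The pumped string is 'ababab' with length 6.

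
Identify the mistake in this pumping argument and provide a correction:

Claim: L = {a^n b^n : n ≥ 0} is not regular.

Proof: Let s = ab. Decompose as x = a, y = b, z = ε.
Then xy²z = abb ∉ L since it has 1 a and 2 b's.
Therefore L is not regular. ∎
Error: The string s = ab might be shorter than the pumping length p.

Correction: Choose s = a^p b^p to ensure |s| ≥ p. Also, the decomposition is wrong: with |xy| ≤ p, y cannot include b's when s starts with p a's.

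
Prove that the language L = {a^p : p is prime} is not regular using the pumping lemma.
Assume for contradiction that L is regular, and let p ≥ 1 be the pumping length given by the pumping lemma.
Choose a prime q with q ≥ p (one exists because there are infinitely many primes) and let s = a^q. Then s ∈ L and |s| = q ≥ p.
By the pumping lemma, s = xyz for some x, y, z with |xy| ≤ p, |y| ≥ 1, and xy^i z ∈ L for every i ≥ 0.
Here y = a^k for some k with 1 ≤ k ≤ p, and xy^i z = a^(q + (i − 1)k) for every i ≥ 0.

Take i = q + 1: |xy^(q+1) z| = q + qk = q(k + 1).
Both factors satisfy q ≥ 2 and k + 1 ≥ 2, so q(k + 1) is composite, and xy^(q+1) z ∉ L.

This contradicts the pumping lemma, which requires xy^i z ∈ L for all i ≥ 0.
Hence L = {a^p : p is prime} is not regular. ∎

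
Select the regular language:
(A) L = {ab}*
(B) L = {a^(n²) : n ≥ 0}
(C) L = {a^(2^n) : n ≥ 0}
(A) {ab}*

(A) L = {ab}* is regular.

This can be recognized by a finite automaton (DFA/NFA).
Regular expressions like {ab}* define regular languages.

The other choices are not regular:
- {a^(2^n) : n ≥ 0}: After pumping, length is no longer a power of 2
- {a^(n²) : n ≥ 0}: After pumping, length is no longer a perfect square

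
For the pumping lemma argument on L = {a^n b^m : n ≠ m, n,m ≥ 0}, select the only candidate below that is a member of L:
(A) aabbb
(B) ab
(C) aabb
(A) aabbb

The pumping lemma is applied to a string s that lies in L, so first check membership of each option:
- (A) aabbb = a^2 b^3 with 2 ≠ 3, so it is in L ✓
- (B) ab = a^1 b^1 has n = m = 1, so it is not in L ✗
- (C) aabb = a^2 b^2 has n = m = 2, so it is not in L ✗

Only (A) aabbb is in L, so it is the only candidate that could play the role of s.
(In a complete proof one picks s in terms of the pumping length p so that |s| ≥ p is guaranteed; a fixed string like aabbb illustrates the shape of such an s.)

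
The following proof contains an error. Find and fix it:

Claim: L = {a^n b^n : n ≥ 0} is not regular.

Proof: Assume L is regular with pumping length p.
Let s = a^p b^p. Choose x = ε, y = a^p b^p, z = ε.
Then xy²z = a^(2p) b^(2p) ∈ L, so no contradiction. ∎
Error: The decomposition violates |xy| ≤ p. With y = a^p b^p, |xy| = |y| = 2p > p. (The proof also miscomputes xy²z, which would be a^p b^p a^p b^p rather than a^(2p) b^(2p), and it wrongly treats one harmless decomposition as settling the matter — the prover does not get to choose the decomposition.)

Correction: The pumping lemma requires |xy| ≤ p, and the argument must handle every decomposition satisfying |xy| ≤ p, |y| ≥ 1. Since s starts with p a's, any such y consists only of a's, say y = a^k with k ≥ 1. Then xy²z = a^(p+k) b^p has unequal numbers of a's and b's, so xy²z ∉ L — the required contradiction.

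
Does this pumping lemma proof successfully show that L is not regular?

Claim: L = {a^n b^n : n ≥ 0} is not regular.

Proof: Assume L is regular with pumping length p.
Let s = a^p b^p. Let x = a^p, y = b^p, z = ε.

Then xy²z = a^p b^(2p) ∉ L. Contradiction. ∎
The proof is INCORRECT.

Error: The decomposition violates |xy| ≤ p.
With x = a^p and y = b^p, we have |xy| = 2p > p.
The pumping lemma requires |xy| ≤ p, so y must be within the first p characters.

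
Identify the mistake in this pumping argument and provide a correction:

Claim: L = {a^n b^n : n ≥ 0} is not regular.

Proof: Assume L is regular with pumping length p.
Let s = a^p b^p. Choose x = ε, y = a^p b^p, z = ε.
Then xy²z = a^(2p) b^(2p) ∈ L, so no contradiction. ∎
Error: The decomposition violates |xy| ≤ p. With y = a^p b^p, |xy| = |y| = 2p > p. (The proof also miscomputes xy²z, which would be a^p b^p a^p b^p rather than a^(2p) b^(2p), and it wrongly treats one harmless decomposition as settling the matter — the prover does not get to choose the decomposition.)

Correction: The pumping lemma requires |xy| ≤ p, and the argument must handle every decomposition satisfying |xy| ≤ p, |y| ≥ 1. Since s starts with p a's, any such y consists only of a's, say y = a^k with k ≥ 1. Then xy²z = a^(p+k) b^p has unequal numbers of a's and b's, so xy²z ∉ L — the required contradiction.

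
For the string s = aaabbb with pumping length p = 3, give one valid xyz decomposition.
x = '', y = 'a', z = 'aabbb'

For s = aaabbb and p = 3, one valid decomposition is:
- x = '' (length 0)
- y = 'a' (length 1)
- z = 'aabbb' (length 5)

Verification:
- xyz = '' + 'a' + 'aabbb' = aaabbb ✓
- |xy| = 1 ≤ 3 ✓
- |y| = 1 > 0 ✓

All pumping lemma constraints are satisfied.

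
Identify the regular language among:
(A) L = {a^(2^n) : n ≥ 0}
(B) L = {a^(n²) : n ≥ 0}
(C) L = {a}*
(C) {a}*

(C) L = {a}* is regular.

This can be recognized by a finite automaton (DFA/NFA).
Regular expressions like {a}* define regular languages.

The other choices are not regular:
- {a^(n²) : n ≥ 0}: After pumping, length is no longer a perfect square
- {a^(2^n) : n ≥ 0}: After pumping, length is no longer a power of 2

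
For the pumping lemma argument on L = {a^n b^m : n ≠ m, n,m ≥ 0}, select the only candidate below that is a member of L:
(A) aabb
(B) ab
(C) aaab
(C) aaab

The pumping lemma is applied to a string s that lies in L, so first check membership of each option:
- (A) aabb = a^2 b^2 has n = m = 2, so it is not in L ✗
- (B) ab = a^1 b^1 has n = m = 1, so it is not in L ✗
- (C) aaab = a^3 b^1 with 3 ≠ 1, so it is in L ✓

Only (C) aaab is in L, so it is the only candidate that could play the role of s.
(In a complete proof one picks s in terms of the pumping length p so that |s| ≥ p is guaranteed; a fixed string like aaab illustrates the shape of such an s.)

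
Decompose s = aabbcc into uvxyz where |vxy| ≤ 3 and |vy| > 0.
u='aa', v='b', x='b', y='c', z='c'

For s = aabbcc with pumping length p = 3:

One valid decomposition:
- u = 'aa'
- v = 'b'
- x = 'b'
- y = 'c'
- z = 'c'

Verification:
- uvxyz = 'aa' + 'b' + 'b' + 'c' + 'c' = aabbcc ✓
- |vxy| = |'bbc'| = 3 ≤ 3 ✓
- |vy| = |'bc'| = 2 > 0 ✓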